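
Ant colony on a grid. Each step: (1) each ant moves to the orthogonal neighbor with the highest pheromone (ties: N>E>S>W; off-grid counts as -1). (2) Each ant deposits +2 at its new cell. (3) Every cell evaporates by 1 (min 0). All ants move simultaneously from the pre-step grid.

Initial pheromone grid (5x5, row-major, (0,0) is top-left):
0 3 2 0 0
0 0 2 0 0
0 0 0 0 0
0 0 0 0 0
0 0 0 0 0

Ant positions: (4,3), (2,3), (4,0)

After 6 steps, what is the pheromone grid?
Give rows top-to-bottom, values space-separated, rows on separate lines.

After step 1: ants at (3,3),(1,3),(3,0)
  0 2 1 0 0
  0 0 1 1 0
  0 0 0 0 0
  1 0 0 1 0
  0 0 0 0 0
After step 2: ants at (2,3),(1,2),(2,0)
  0 1 0 0 0
  0 0 2 0 0
  1 0 0 1 0
  0 0 0 0 0
  0 0 0 0 0
After step 3: ants at (1,3),(0,2),(1,0)
  0 0 1 0 0
  1 0 1 1 0
  0 0 0 0 0
  0 0 0 0 0
  0 0 0 0 0
After step 4: ants at (1,2),(1,2),(0,0)
  1 0 0 0 0
  0 0 4 0 0
  0 0 0 0 0
  0 0 0 0 0
  0 0 0 0 0
After step 5: ants at (0,2),(0,2),(0,1)
  0 1 3 0 0
  0 0 3 0 0
  0 0 0 0 0
  0 0 0 0 0
  0 0 0 0 0
After step 6: ants at (1,2),(1,2),(0,2)
  0 0 4 0 0
  0 0 6 0 0
  0 0 0 0 0
  0 0 0 0 0
  0 0 0 0 0

0 0 4 0 0
0 0 6 0 0
0 0 0 0 0
0 0 0 0 0
0 0 0 0 0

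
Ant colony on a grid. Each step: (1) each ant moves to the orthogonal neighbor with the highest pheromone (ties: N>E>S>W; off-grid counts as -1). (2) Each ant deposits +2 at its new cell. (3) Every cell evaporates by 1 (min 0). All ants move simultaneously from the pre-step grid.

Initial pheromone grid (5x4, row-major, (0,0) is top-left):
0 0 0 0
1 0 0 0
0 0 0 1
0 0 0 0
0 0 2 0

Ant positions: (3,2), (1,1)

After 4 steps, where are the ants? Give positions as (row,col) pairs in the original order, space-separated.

Step 1: ant0:(3,2)->S->(4,2) | ant1:(1,1)->W->(1,0)
  grid max=3 at (4,2)
Step 2: ant0:(4,2)->N->(3,2) | ant1:(1,0)->N->(0,0)
  grid max=2 at (4,2)
Step 3: ant0:(3,2)->S->(4,2) | ant1:(0,0)->S->(1,0)
  grid max=3 at (4,2)
Step 4: ant0:(4,2)->N->(3,2) | ant1:(1,0)->N->(0,0)
  grid max=2 at (4,2)

(3,2) (0,0)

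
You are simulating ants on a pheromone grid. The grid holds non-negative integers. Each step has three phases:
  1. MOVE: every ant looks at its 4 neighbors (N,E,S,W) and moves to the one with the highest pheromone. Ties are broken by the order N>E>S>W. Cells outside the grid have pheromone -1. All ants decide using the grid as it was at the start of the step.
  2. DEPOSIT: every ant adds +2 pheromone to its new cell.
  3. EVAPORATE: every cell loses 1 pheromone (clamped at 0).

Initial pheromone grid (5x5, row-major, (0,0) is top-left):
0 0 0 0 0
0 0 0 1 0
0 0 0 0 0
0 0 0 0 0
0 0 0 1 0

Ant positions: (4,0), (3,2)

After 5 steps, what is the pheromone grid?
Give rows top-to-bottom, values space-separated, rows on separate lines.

After step 1: ants at (3,0),(2,2)
  0 0 0 0 0
  0 0 0 0 0
  0 0 1 0 0
  1 0 0 0 0
  0 0 0 0 0
After step 2: ants at (2,0),(1,2)
  0 0 0 0 0
  0 0 1 0 0
  1 0 0 0 0
  0 0 0 0 0
  0 0 0 0 0
After step 3: ants at (1,0),(0,2)
  0 0 1 0 0
  1 0 0 0 0
  0 0 0 0 0
  0 0 0 0 0
  0 0 0 0 0
After step 4: ants at (0,0),(0,3)
  1 0 0 1 0
  0 0 0 0 0
  0 0 0 0 0
  0 0 0 0 0
  0 0 0 0 0
After step 5: ants at (0,1),(0,4)
  0 1 0 0 1
  0 0 0 0 0
  0 0 0 0 0
  0 0 0 0 0
  0 0 0 0 0

0 1 0 0 1
0 0 0 0 0
0 0 0 0 0
0 0 0 0 0
0 0 0 0 0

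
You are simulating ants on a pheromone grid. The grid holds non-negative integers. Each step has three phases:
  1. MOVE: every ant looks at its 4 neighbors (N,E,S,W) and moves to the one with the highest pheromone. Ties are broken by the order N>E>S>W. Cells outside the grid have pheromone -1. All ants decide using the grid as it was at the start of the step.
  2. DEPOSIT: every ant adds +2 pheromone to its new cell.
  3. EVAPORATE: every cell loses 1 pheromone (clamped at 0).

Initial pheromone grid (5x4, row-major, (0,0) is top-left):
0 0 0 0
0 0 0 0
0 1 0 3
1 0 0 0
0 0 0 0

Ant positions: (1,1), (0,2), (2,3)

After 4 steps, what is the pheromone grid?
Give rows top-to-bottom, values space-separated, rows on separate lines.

After step 1: ants at (2,1),(0,3),(1,3)
  0 0 0 1
  0 0 0 1
  0 2 0 2
  0 0 0 0
  0 0 0 0
After step 2: ants at (1,1),(1,3),(2,3)
  0 0 0 0
  0 1 0 2
  0 1 0 3
  0 0 0 0
  0 0 0 0
After step 3: ants at (2,1),(2,3),(1,3)
  0 0 0 0
  0 0 0 3
  0 2 0 4
  0 0 0 0
  0 0 0 0
After step 4: ants at (1,1),(1,3),(2,3)
  0 0 0 0
  0 1 0 4
  0 1 0 5
  0 0 0 0
  0 0 0 0

0 0 0 0
0 1 0 4
0 1 0 5
0 0 0 0
0 0 0 0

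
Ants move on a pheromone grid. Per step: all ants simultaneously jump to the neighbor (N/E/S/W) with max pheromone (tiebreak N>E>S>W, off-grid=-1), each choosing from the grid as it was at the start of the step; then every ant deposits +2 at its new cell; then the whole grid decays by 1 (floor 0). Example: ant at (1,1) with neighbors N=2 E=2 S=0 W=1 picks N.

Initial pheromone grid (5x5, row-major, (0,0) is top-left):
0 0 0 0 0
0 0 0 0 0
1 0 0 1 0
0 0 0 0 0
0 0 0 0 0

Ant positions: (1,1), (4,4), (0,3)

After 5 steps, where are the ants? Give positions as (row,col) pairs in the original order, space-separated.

Step 1: ant0:(1,1)->N->(0,1) | ant1:(4,4)->N->(3,4) | ant2:(0,3)->E->(0,4)
  grid max=1 at (0,1)
Step 2: ant0:(0,1)->E->(0,2) | ant1:(3,4)->N->(2,4) | ant2:(0,4)->S->(1,4)
  grid max=1 at (0,2)
Step 3: ant0:(0,2)->E->(0,3) | ant1:(2,4)->N->(1,4) | ant2:(1,4)->S->(2,4)
  grid max=2 at (1,4)
Step 4: ant0:(0,3)->E->(0,4) | ant1:(1,4)->S->(2,4) | ant2:(2,4)->N->(1,4)
  grid max=3 at (1,4)
Step 5: ant0:(0,4)->S->(1,4) | ant1:(2,4)->N->(1,4) | ant2:(1,4)->S->(2,4)
  grid max=6 at (1,4)

(1,4) (1,4) (2,4)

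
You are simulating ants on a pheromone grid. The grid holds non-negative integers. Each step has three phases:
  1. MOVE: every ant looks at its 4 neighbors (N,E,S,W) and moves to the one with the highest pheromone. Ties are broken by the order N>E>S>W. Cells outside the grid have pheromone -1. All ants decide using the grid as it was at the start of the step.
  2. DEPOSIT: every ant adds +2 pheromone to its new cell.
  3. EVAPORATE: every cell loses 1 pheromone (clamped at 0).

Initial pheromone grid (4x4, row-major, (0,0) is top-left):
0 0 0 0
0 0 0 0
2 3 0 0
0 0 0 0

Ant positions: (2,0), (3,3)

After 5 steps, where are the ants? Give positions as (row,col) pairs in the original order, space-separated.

Step 1: ant0:(2,0)->E->(2,1) | ant1:(3,3)->N->(2,3)
  grid max=4 at (2,1)
Step 2: ant0:(2,1)->W->(2,0) | ant1:(2,3)->N->(1,3)
  grid max=3 at (2,1)
Step 3: ant0:(2,0)->E->(2,1) | ant1:(1,3)->N->(0,3)
  grid max=4 at (2,1)
Step 4: ant0:(2,1)->W->(2,0) | ant1:(0,3)->S->(1,3)
  grid max=3 at (2,1)
Step 5: ant0:(2,0)->E->(2,1) | ant1:(1,3)->N->(0,3)
  grid max=4 at (2,1)

(2,1) (0,3)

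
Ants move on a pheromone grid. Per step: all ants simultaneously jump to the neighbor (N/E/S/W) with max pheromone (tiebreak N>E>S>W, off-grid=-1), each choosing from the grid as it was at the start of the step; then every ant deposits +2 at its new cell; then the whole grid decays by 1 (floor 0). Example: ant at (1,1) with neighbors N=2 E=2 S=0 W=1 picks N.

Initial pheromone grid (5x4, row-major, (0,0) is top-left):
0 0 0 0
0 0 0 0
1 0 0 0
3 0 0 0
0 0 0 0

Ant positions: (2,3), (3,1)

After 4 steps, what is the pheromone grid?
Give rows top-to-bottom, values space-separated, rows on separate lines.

After step 1: ants at (1,3),(3,0)
  0 0 0 0
  0 0 0 1
  0 0 0 0
  4 0 0 0
  0 0 0 0
After step 2: ants at (0,3),(2,0)
  0 0 0 1
  0 0 0 0
  1 0 0 0
  3 0 0 0
  0 0 0 0
After step 3: ants at (1,3),(3,0)
  0 0 0 0
  0 0 0 1
  0 0 0 0
  4 0 0 0
  0 0 0 0
After step 4: ants at (0,3),(2,0)
  0 0 0 1
  0 0 0 0
  1 0 0 0
  3 0 0 0
  0 0 0 0

0 0 0 1
0 0 0 0
1 0 0 0
3 0 0 0
0 0 0 0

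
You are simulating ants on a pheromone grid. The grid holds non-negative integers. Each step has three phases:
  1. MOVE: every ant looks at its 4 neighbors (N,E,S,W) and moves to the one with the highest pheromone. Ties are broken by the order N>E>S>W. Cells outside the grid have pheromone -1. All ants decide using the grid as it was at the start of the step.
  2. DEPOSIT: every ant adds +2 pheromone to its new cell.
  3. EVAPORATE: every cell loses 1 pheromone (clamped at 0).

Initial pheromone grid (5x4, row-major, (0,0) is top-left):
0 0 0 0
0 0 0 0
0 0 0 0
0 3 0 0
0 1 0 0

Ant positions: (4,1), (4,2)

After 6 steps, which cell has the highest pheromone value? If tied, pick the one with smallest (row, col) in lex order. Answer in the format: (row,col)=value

Answer: (3,1)=9

Derivation:
Step 1: ant0:(4,1)->N->(3,1) | ant1:(4,2)->W->(4,1)
  grid max=4 at (3,1)
Step 2: ant0:(3,1)->S->(4,1) | ant1:(4,1)->N->(3,1)
  grid max=5 at (3,1)
Step 3: ant0:(4,1)->N->(3,1) | ant1:(3,1)->S->(4,1)
  grid max=6 at (3,1)
Step 4: ant0:(3,1)->S->(4,1) | ant1:(4,1)->N->(3,1)
  grid max=7 at (3,1)
Step 5: ant0:(4,1)->N->(3,1) | ant1:(3,1)->S->(4,1)
  grid max=8 at (3,1)
Step 6: ant0:(3,1)->S->(4,1) | ant1:(4,1)->N->(3,1)
  grid max=9 at (3,1)
Final grid:
  0 0 0 0
  0 0 0 0
  0 0 0 0
  0 9 0 0
  0 7 0 0
Max pheromone 9 at (3,1)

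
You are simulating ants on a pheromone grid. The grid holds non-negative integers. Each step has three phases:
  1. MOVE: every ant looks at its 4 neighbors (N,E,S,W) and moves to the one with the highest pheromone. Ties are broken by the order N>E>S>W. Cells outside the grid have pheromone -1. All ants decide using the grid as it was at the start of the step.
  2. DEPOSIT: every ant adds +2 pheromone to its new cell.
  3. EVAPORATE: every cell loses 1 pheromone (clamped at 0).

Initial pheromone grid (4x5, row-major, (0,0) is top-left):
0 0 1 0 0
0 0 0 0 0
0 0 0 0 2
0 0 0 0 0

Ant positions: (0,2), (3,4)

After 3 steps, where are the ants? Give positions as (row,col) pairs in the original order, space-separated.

Step 1: ant0:(0,2)->E->(0,3) | ant1:(3,4)->N->(2,4)
  grid max=3 at (2,4)
Step 2: ant0:(0,3)->E->(0,4) | ant1:(2,4)->N->(1,4)
  grid max=2 at (2,4)
Step 3: ant0:(0,4)->S->(1,4) | ant1:(1,4)->S->(2,4)
  grid max=3 at (2,4)

(1,4) (2,4)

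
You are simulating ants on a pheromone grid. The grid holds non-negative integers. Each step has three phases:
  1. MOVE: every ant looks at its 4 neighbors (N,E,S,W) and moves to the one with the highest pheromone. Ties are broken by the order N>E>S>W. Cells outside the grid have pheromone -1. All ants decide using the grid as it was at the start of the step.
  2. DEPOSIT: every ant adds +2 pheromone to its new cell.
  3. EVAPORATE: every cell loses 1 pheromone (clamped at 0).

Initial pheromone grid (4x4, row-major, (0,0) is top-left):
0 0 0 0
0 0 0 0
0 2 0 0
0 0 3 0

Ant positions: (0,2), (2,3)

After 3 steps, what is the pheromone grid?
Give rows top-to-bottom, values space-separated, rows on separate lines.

After step 1: ants at (0,3),(1,3)
  0 0 0 1
  0 0 0 1
  0 1 0 0
  0 0 2 0
After step 2: ants at (1,3),(0,3)
  0 0 0 2
  0 0 0 2
  0 0 0 0
  0 0 1 0
After step 3: ants at (0,3),(1,3)
  0 0 0 3
  0 0 0 3
  0 0 0 0
  0 0 0 0

0 0 0 3
0 0 0 3
0 0 0 0
0 0 0 0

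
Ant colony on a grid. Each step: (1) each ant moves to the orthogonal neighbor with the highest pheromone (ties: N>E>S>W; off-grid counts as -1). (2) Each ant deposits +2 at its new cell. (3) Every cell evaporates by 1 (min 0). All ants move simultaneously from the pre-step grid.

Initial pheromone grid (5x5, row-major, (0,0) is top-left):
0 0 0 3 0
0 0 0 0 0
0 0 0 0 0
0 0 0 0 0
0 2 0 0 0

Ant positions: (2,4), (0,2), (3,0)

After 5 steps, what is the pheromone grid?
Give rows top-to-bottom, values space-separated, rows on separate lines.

After step 1: ants at (1,4),(0,3),(2,0)
  0 0 0 4 0
  0 0 0 0 1
  1 0 0 0 0
  0 0 0 0 0
  0 1 0 0 0
After step 2: ants at (0,4),(0,4),(1,0)
  0 0 0 3 3
  1 0 0 0 0
  0 0 0 0 0
  0 0 0 0 0
  0 0 0 0 0
After step 3: ants at (0,3),(0,3),(0,0)
  1 0 0 6 2
  0 0 0 0 0
  0 0 0 0 0
  0 0 0 0 0
  0 0 0 0 0
After step 4: ants at (0,4),(0,4),(0,1)
  0 1 0 5 5
  0 0 0 0 0
  0 0 0 0 0
  0 0 0 0 0
  0 0 0 0 0
After step 5: ants at (0,3),(0,3),(0,2)
  0 0 1 8 4
  0 0 0 0 0
  0 0 0 0 0
  0 0 0 0 0
  0 0 0 0 0

0 0 1 8 4
0 0 0 0 0
0 0 0 0 0
0 0 0 0 0
0 0 0 0 0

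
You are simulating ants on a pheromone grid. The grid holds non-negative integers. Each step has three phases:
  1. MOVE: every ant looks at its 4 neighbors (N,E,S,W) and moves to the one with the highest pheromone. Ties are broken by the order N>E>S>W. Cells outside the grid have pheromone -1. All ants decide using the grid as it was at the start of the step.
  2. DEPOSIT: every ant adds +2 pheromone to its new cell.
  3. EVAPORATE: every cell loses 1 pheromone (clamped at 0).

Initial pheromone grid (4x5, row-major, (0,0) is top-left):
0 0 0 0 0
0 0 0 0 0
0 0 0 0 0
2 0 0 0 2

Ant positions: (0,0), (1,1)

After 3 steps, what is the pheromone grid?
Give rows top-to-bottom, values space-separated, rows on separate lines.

After step 1: ants at (0,1),(0,1)
  0 3 0 0 0
  0 0 0 0 0
  0 0 0 0 0
  1 0 0 0 1
After step 2: ants at (0,2),(0,2)
  0 2 3 0 0
  0 0 0 0 0
  0 0 0 0 0
  0 0 0 0 0
After step 3: ants at (0,1),(0,1)
  0 5 2 0 0
  0 0 0 0 0
  0 0 0 0 0
  0 0 0 0 0

0 5 2 0 0
0 0 0 0 0
0 0 0 0 0
0 0 0 0 0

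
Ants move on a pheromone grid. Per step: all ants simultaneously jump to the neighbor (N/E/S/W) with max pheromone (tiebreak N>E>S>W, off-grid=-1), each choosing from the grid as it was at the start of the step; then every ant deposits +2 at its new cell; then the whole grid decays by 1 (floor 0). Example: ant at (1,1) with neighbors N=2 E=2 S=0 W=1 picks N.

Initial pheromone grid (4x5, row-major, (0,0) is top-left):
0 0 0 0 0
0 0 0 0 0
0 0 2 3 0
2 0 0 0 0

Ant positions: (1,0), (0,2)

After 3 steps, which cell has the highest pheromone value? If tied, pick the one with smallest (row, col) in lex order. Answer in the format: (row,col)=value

Answer: (0,2)=1

Derivation:
Step 1: ant0:(1,0)->N->(0,0) | ant1:(0,2)->E->(0,3)
  grid max=2 at (2,3)
Step 2: ant0:(0,0)->E->(0,1) | ant1:(0,3)->E->(0,4)
  grid max=1 at (0,1)
Step 3: ant0:(0,1)->E->(0,2) | ant1:(0,4)->S->(1,4)
  grid max=1 at (0,2)
Final grid:
  0 0 1 0 0
  0 0 0 0 1
  0 0 0 0 0
  0 0 0 0 0
Max pheromone 1 at (0,2)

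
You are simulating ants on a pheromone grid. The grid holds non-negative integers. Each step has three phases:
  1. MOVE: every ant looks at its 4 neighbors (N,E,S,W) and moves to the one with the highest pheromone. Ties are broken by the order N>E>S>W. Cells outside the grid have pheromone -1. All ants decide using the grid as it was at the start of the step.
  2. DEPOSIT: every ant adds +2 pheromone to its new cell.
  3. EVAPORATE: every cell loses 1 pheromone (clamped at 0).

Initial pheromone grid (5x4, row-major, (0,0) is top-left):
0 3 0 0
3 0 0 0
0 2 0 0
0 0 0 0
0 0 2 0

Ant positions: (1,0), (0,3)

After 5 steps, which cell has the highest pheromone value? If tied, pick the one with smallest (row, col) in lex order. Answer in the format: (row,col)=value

Answer: (0,1)=2

Derivation:
Step 1: ant0:(1,0)->N->(0,0) | ant1:(0,3)->S->(1,3)
  grid max=2 at (0,1)
Step 2: ant0:(0,0)->E->(0,1) | ant1:(1,3)->N->(0,3)
  grid max=3 at (0,1)
Step 3: ant0:(0,1)->E->(0,2) | ant1:(0,3)->S->(1,3)
  grid max=2 at (0,1)
Step 4: ant0:(0,2)->W->(0,1) | ant1:(1,3)->N->(0,3)
  grid max=3 at (0,1)
Step 5: ant0:(0,1)->E->(0,2) | ant1:(0,3)->S->(1,3)
  grid max=2 at (0,1)
Final grid:
  0 2 1 0
  0 0 0 1
  0 0 0 0
  0 0 0 0
  0 0 0 0
Max pheromone 2 at (0,1)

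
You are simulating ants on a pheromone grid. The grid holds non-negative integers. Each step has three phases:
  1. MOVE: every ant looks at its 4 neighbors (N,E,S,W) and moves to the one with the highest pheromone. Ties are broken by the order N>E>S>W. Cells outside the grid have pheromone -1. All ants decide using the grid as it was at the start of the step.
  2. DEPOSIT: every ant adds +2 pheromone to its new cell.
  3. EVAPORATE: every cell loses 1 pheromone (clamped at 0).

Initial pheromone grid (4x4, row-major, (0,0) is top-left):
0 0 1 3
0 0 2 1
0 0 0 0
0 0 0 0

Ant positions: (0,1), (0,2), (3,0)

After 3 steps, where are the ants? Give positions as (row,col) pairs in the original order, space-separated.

Step 1: ant0:(0,1)->E->(0,2) | ant1:(0,2)->E->(0,3) | ant2:(3,0)->N->(2,0)
  grid max=4 at (0,3)
Step 2: ant0:(0,2)->E->(0,3) | ant1:(0,3)->W->(0,2) | ant2:(2,0)->N->(1,0)
  grid max=5 at (0,3)
Step 3: ant0:(0,3)->W->(0,2) | ant1:(0,2)->E->(0,3) | ant2:(1,0)->N->(0,0)
  grid max=6 at (0,3)

(0,2) (0,3) (0,0)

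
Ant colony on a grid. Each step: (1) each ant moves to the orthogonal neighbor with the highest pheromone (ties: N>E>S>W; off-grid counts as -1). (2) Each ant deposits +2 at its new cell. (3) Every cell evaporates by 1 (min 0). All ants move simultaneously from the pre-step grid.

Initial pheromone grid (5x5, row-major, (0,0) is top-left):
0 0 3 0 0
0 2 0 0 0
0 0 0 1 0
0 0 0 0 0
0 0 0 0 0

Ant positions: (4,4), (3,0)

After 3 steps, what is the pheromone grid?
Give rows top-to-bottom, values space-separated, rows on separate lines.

After step 1: ants at (3,4),(2,0)
  0 0 2 0 0
  0 1 0 0 0
  1 0 0 0 0
  0 0 0 0 1
  0 0 0 0 0
After step 2: ants at (2,4),(1,0)
  0 0 1 0 0
  1 0 0 0 0
  0 0 0 0 1
  0 0 0 0 0
  0 0 0 0 0
After step 3: ants at (1,4),(0,0)
  1 0 0 0 0
  0 0 0 0 1
  0 0 0 0 0
  0 0 0 0 0
  0 0 0 0 0

1 0 0 0 0
0 0 0 0 1
0 0 0 0 0
0 0 0 0 0
0 0 0 0 0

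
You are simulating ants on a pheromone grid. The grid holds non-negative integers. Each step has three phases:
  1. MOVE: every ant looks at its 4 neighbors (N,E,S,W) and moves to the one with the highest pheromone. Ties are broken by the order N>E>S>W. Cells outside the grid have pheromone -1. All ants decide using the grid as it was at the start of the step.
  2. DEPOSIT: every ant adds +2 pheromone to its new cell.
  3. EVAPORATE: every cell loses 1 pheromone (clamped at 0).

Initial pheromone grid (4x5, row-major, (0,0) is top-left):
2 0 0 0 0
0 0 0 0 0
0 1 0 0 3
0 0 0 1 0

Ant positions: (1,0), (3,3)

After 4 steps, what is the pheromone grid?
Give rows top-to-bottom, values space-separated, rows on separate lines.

After step 1: ants at (0,0),(2,3)
  3 0 0 0 0
  0 0 0 0 0
  0 0 0 1 2
  0 0 0 0 0
After step 2: ants at (0,1),(2,4)
  2 1 0 0 0
  0 0 0 0 0
  0 0 0 0 3
  0 0 0 0 0
After step 3: ants at (0,0),(1,4)
  3 0 0 0 0
  0 0 0 0 1
  0 0 0 0 2
  0 0 0 0 0
After step 4: ants at (0,1),(2,4)
  2 1 0 0 0
  0 0 0 0 0
  0 0 0 0 3
  0 0 0 0 0

2 1 0 0 0
0 0 0 0 0
0 0 0 0 3
0 0 0 0 0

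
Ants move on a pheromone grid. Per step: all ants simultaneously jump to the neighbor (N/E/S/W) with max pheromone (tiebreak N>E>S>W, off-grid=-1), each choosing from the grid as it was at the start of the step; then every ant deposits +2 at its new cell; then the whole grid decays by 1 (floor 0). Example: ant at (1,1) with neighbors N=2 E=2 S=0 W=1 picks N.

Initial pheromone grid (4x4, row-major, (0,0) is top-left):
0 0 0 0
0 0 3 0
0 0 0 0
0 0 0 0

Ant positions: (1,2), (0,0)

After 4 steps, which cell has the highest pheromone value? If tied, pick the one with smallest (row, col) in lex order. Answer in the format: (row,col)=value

Step 1: ant0:(1,2)->N->(0,2) | ant1:(0,0)->E->(0,1)
  grid max=2 at (1,2)
Step 2: ant0:(0,2)->S->(1,2) | ant1:(0,1)->E->(0,2)
  grid max=3 at (1,2)
Step 3: ant0:(1,2)->N->(0,2) | ant1:(0,2)->S->(1,2)
  grid max=4 at (1,2)
Step 4: ant0:(0,2)->S->(1,2) | ant1:(1,2)->N->(0,2)
  grid max=5 at (1,2)
Final grid:
  0 0 4 0
  0 0 5 0
  0 0 0 0
  0 0 0 0
Max pheromone 5 at (1,2)

Answer: (1,2)=5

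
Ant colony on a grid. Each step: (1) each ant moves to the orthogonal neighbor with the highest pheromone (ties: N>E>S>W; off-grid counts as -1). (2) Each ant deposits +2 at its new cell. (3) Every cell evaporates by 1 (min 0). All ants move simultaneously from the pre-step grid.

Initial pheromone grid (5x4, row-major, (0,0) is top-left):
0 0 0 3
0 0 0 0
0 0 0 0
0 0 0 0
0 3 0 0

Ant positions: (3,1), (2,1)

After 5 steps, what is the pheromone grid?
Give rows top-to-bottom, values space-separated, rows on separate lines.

After step 1: ants at (4,1),(1,1)
  0 0 0 2
  0 1 0 0
  0 0 0 0
  0 0 0 0
  0 4 0 0
After step 2: ants at (3,1),(0,1)
  0 1 0 1
  0 0 0 0
  0 0 0 0
  0 1 0 0
  0 3 0 0
After step 3: ants at (4,1),(0,2)
  0 0 1 0
  0 0 0 0
  0 0 0 0
  0 0 0 0
  0 4 0 0
After step 4: ants at (3,1),(0,3)
  0 0 0 1
  0 0 0 0
  0 0 0 0
  0 1 0 0
  0 3 0 0
After step 5: ants at (4,1),(1,3)
  0 0 0 0
  0 0 0 1
  0 0 0 0
  0 0 0 0
  0 4 0 0

0 0 0 0
0 0 0 1
0 0 0 0
0 0 0 0
0 4 0 0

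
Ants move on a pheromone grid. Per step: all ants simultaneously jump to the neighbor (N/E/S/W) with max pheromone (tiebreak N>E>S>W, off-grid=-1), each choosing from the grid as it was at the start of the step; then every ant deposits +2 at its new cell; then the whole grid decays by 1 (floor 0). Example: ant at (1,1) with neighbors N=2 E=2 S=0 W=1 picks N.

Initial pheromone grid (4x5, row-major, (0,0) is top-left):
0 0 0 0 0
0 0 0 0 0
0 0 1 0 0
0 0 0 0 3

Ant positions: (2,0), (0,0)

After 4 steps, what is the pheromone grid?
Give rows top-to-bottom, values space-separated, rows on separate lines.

After step 1: ants at (1,0),(0,1)
  0 1 0 0 0
  1 0 0 0 0
  0 0 0 0 0
  0 0 0 0 2
After step 2: ants at (0,0),(0,2)
  1 0 1 0 0
  0 0 0 0 0
  0 0 0 0 0
  0 0 0 0 1
After step 3: ants at (0,1),(0,3)
  0 1 0 1 0
  0 0 0 0 0
  0 0 0 0 0
  0 0 0 0 0
After step 4: ants at (0,2),(0,4)
  0 0 1 0 1
  0 0 0 0 0
  0 0 0 0 0
  0 0 0 0 0

0 0 1 0 1
0 0 0 0 0
0 0 0 0 0
0 0 0 0 0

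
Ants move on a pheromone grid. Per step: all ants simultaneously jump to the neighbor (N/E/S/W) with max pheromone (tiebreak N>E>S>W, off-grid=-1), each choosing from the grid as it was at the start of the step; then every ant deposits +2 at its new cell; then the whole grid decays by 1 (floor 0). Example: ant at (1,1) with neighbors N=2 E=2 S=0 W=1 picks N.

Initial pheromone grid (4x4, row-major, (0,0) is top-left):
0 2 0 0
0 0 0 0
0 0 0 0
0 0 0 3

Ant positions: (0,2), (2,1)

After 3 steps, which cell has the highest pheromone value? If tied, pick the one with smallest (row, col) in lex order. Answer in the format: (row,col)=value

Answer: (0,1)=5

Derivation:
Step 1: ant0:(0,2)->W->(0,1) | ant1:(2,1)->N->(1,1)
  grid max=3 at (0,1)
Step 2: ant0:(0,1)->S->(1,1) | ant1:(1,1)->N->(0,1)
  grid max=4 at (0,1)
Step 3: ant0:(1,1)->N->(0,1) | ant1:(0,1)->S->(1,1)
  grid max=5 at (0,1)
Final grid:
  0 5 0 0
  0 3 0 0
  0 0 0 0
  0 0 0 0
Max pheromone 5 at (0,1)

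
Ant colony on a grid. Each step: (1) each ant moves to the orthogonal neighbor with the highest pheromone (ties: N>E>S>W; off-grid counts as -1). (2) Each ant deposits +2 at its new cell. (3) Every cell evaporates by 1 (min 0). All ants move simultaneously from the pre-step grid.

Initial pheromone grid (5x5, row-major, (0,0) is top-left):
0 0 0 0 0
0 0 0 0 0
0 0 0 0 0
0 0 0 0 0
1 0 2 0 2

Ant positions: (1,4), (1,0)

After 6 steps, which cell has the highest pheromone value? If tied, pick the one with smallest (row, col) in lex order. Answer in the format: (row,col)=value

Step 1: ant0:(1,4)->N->(0,4) | ant1:(1,0)->N->(0,0)
  grid max=1 at (0,0)
Step 2: ant0:(0,4)->S->(1,4) | ant1:(0,0)->E->(0,1)
  grid max=1 at (0,1)
Step 3: ant0:(1,4)->N->(0,4) | ant1:(0,1)->E->(0,2)
  grid max=1 at (0,2)
Step 4: ant0:(0,4)->S->(1,4) | ant1:(0,2)->E->(0,3)
  grid max=1 at (0,3)
Step 5: ant0:(1,4)->N->(0,4) | ant1:(0,3)->E->(0,4)
  grid max=3 at (0,4)
Step 6: ant0:(0,4)->S->(1,4) | ant1:(0,4)->S->(1,4)
  grid max=3 at (1,4)
Final grid:
  0 0 0 0 2
  0 0 0 0 3
  0 0 0 0 0
  0 0 0 0 0
  0 0 0 0 0
Max pheromone 3 at (1,4)

Answer: (1,4)=3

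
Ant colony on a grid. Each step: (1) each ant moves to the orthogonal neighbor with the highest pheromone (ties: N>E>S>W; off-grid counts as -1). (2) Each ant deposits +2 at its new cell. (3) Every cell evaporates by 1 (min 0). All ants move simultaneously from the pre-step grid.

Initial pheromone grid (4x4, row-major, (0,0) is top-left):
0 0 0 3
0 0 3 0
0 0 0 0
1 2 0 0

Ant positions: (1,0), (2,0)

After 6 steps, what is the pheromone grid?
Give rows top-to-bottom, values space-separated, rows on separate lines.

After step 1: ants at (0,0),(3,0)
  1 0 0 2
  0 0 2 0
  0 0 0 0
  2 1 0 0
After step 2: ants at (0,1),(3,1)
  0 1 0 1
  0 0 1 0
  0 0 0 0
  1 2 0 0
After step 3: ants at (0,2),(3,0)
  0 0 1 0
  0 0 0 0
  0 0 0 0
  2 1 0 0
After step 4: ants at (0,3),(3,1)
  0 0 0 1
  0 0 0 0
  0 0 0 0
  1 2 0 0
After step 5: ants at (1,3),(3,0)
  0 0 0 0
  0 0 0 1
  0 0 0 0
  2 1 0 0
After step 6: ants at (0,3),(3,1)
  0 0 0 1
  0 0 0 0
  0 0 0 0
  1 2 0 0

0 0 0 1
0 0 0 0
0 0 0 0
1 2 0 0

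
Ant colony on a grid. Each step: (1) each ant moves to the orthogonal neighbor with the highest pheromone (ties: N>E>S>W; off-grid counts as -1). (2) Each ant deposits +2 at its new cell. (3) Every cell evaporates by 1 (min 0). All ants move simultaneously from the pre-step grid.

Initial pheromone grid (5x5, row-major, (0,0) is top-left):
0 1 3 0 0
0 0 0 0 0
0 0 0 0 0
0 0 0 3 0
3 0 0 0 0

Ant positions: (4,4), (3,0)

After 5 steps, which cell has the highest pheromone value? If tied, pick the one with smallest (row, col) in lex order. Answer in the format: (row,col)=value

Step 1: ant0:(4,4)->N->(3,4) | ant1:(3,0)->S->(4,0)
  grid max=4 at (4,0)
Step 2: ant0:(3,4)->W->(3,3) | ant1:(4,0)->N->(3,0)
  grid max=3 at (3,3)
Step 3: ant0:(3,3)->N->(2,3) | ant1:(3,0)->S->(4,0)
  grid max=4 at (4,0)
Step 4: ant0:(2,3)->S->(3,3) | ant1:(4,0)->N->(3,0)
  grid max=3 at (3,3)
Step 5: ant0:(3,3)->N->(2,3) | ant1:(3,0)->S->(4,0)
  grid max=4 at (4,0)
Final grid:
  0 0 0 0 0
  0 0 0 0 0
  0 0 0 1 0
  0 0 0 2 0
  4 0 0 0 0
Max pheromone 4 at (4,0)

Answer: (4,0)=4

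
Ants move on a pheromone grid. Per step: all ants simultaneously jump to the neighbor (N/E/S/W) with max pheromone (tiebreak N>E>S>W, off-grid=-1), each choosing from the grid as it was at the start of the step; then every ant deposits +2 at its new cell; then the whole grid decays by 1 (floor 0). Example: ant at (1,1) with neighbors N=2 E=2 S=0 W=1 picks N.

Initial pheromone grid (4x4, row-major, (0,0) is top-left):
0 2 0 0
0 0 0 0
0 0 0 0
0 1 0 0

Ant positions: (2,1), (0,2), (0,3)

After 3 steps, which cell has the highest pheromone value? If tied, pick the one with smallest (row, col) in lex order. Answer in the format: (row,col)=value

Answer: (0,1)=3

Derivation:
Step 1: ant0:(2,1)->S->(3,1) | ant1:(0,2)->W->(0,1) | ant2:(0,3)->S->(1,3)
  grid max=3 at (0,1)
Step 2: ant0:(3,1)->N->(2,1) | ant1:(0,1)->E->(0,2) | ant2:(1,3)->N->(0,3)
  grid max=2 at (0,1)
Step 3: ant0:(2,1)->S->(3,1) | ant1:(0,2)->W->(0,1) | ant2:(0,3)->W->(0,2)
  grid max=3 at (0,1)
Final grid:
  0 3 2 0
  0 0 0 0
  0 0 0 0
  0 2 0 0
Max pheromone 3 at (0,1)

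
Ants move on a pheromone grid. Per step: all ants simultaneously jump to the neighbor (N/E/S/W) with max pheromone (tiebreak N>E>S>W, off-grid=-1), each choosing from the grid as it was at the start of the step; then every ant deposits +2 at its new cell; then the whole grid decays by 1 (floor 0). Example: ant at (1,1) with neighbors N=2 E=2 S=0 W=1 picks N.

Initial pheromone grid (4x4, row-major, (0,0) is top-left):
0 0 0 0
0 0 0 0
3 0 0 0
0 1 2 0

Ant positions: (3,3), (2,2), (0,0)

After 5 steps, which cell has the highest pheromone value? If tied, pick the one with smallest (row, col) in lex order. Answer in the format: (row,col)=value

Answer: (3,2)=9

Derivation:
Step 1: ant0:(3,3)->W->(3,2) | ant1:(2,2)->S->(3,2) | ant2:(0,0)->E->(0,1)
  grid max=5 at (3,2)
Step 2: ant0:(3,2)->N->(2,2) | ant1:(3,2)->N->(2,2) | ant2:(0,1)->E->(0,2)
  grid max=4 at (3,2)
Step 3: ant0:(2,2)->S->(3,2) | ant1:(2,2)->S->(3,2) | ant2:(0,2)->E->(0,3)
  grid max=7 at (3,2)
Step 4: ant0:(3,2)->N->(2,2) | ant1:(3,2)->N->(2,2) | ant2:(0,3)->S->(1,3)
  grid max=6 at (3,2)
Step 5: ant0:(2,2)->S->(3,2) | ant1:(2,2)->S->(3,2) | ant2:(1,3)->N->(0,3)
  grid max=9 at (3,2)
Final grid:
  0 0 0 1
  0 0 0 0
  0 0 4 0
  0 0 9 0
Max pheromone 9 at (3,2)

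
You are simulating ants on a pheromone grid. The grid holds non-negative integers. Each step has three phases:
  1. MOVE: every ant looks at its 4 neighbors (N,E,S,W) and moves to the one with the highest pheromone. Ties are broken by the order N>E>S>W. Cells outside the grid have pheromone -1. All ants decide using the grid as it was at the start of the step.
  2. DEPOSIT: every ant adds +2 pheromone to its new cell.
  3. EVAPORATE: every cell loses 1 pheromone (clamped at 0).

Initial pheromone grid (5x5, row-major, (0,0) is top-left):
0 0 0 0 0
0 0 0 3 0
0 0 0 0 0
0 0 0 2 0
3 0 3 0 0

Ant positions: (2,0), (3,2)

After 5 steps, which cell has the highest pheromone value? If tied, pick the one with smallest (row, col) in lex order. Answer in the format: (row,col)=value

Step 1: ant0:(2,0)->N->(1,0) | ant1:(3,2)->S->(4,2)
  grid max=4 at (4,2)
Step 2: ant0:(1,0)->N->(0,0) | ant1:(4,2)->N->(3,2)
  grid max=3 at (4,2)
Step 3: ant0:(0,0)->E->(0,1) | ant1:(3,2)->S->(4,2)
  grid max=4 at (4,2)
Step 4: ant0:(0,1)->E->(0,2) | ant1:(4,2)->N->(3,2)
  grid max=3 at (4,2)
Step 5: ant0:(0,2)->E->(0,3) | ant1:(3,2)->S->(4,2)
  grid max=4 at (4,2)
Final grid:
  0 0 0 1 0
  0 0 0 0 0
  0 0 0 0 0
  0 0 0 0 0
  0 0 4 0 0
Max pheromone 4 at (4,2)

Answer: (4,2)=4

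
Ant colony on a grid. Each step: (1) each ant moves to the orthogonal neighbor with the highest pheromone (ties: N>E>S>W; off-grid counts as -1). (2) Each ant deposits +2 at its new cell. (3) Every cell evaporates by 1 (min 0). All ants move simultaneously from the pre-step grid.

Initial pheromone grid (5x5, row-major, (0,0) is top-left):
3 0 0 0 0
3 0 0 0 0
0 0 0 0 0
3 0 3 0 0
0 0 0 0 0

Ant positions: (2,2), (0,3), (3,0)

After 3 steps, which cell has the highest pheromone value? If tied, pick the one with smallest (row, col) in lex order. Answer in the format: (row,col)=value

Step 1: ant0:(2,2)->S->(3,2) | ant1:(0,3)->E->(0,4) | ant2:(3,0)->N->(2,0)
  grid max=4 at (3,2)
Step 2: ant0:(3,2)->N->(2,2) | ant1:(0,4)->S->(1,4) | ant2:(2,0)->N->(1,0)
  grid max=3 at (1,0)
Step 3: ant0:(2,2)->S->(3,2) | ant1:(1,4)->N->(0,4) | ant2:(1,0)->N->(0,0)
  grid max=4 at (3,2)
Final grid:
  2 0 0 0 1
  2 0 0 0 0
  0 0 0 0 0
  0 0 4 0 0
  0 0 0 0 0
Max pheromone 4 at (3,2)

Answer: (3,2)=4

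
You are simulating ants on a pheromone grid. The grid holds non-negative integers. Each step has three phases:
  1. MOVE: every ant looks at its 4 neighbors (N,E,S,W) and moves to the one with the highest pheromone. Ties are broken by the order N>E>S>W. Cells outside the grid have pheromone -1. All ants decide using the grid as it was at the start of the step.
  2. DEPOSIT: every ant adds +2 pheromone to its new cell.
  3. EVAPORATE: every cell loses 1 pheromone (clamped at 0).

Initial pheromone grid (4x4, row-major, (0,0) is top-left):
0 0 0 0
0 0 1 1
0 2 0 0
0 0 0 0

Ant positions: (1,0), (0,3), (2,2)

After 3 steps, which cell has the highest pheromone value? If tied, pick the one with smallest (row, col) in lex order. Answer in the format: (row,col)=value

Answer: (2,1)=3

Derivation:
Step 1: ant0:(1,0)->N->(0,0) | ant1:(0,3)->S->(1,3) | ant2:(2,2)->W->(2,1)
  grid max=3 at (2,1)
Step 2: ant0:(0,0)->E->(0,1) | ant1:(1,3)->N->(0,3) | ant2:(2,1)->N->(1,1)
  grid max=2 at (2,1)
Step 3: ant0:(0,1)->S->(1,1) | ant1:(0,3)->S->(1,3) | ant2:(1,1)->S->(2,1)
  grid max=3 at (2,1)
Final grid:
  0 0 0 0
  0 2 0 2
  0 3 0 0
  0 0 0 0
Max pheromone 3 at (2,1)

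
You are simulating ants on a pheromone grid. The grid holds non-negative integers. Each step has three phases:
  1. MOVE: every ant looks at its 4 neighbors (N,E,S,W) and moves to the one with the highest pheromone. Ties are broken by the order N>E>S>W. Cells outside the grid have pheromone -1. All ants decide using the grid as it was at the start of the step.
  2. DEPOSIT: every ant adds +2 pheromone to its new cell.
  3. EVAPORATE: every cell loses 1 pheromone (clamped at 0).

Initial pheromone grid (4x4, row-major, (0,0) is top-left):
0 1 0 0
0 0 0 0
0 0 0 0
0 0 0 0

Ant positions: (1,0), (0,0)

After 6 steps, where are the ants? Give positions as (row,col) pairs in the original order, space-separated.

Step 1: ant0:(1,0)->N->(0,0) | ant1:(0,0)->E->(0,1)
  grid max=2 at (0,1)
Step 2: ant0:(0,0)->E->(0,1) | ant1:(0,1)->W->(0,0)
  grid max=3 at (0,1)
Step 3: ant0:(0,1)->W->(0,0) | ant1:(0,0)->E->(0,1)
  grid max=4 at (0,1)
Step 4: ant0:(0,0)->E->(0,1) | ant1:(0,1)->W->(0,0)
  grid max=5 at (0,1)
Step 5: ant0:(0,1)->W->(0,0) | ant1:(0,0)->E->(0,1)
  grid max=6 at (0,1)
Step 6: ant0:(0,0)->E->(0,1) | ant1:(0,1)->W->(0,0)
  grid max=7 at (0,1)

(0,1) (0,0)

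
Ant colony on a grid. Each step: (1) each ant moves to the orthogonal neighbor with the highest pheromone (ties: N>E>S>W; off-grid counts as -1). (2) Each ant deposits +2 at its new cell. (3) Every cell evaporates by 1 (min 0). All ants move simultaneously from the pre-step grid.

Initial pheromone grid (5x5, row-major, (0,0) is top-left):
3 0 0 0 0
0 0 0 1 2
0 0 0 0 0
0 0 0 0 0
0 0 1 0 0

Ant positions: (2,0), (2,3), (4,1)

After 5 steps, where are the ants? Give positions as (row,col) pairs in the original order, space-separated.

Step 1: ant0:(2,0)->N->(1,0) | ant1:(2,3)->N->(1,3) | ant2:(4,1)->E->(4,2)
  grid max=2 at (0,0)
Step 2: ant0:(1,0)->N->(0,0) | ant1:(1,3)->E->(1,4) | ant2:(4,2)->N->(3,2)
  grid max=3 at (0,0)
Step 3: ant0:(0,0)->E->(0,1) | ant1:(1,4)->W->(1,3) | ant2:(3,2)->S->(4,2)
  grid max=2 at (0,0)
Step 4: ant0:(0,1)->W->(0,0) | ant1:(1,3)->E->(1,4) | ant2:(4,2)->N->(3,2)
  grid max=3 at (0,0)
Step 5: ant0:(0,0)->E->(0,1) | ant1:(1,4)->W->(1,3) | ant2:(3,2)->S->(4,2)
  grid max=2 at (0,0)

(0,1) (1,3) (4,2)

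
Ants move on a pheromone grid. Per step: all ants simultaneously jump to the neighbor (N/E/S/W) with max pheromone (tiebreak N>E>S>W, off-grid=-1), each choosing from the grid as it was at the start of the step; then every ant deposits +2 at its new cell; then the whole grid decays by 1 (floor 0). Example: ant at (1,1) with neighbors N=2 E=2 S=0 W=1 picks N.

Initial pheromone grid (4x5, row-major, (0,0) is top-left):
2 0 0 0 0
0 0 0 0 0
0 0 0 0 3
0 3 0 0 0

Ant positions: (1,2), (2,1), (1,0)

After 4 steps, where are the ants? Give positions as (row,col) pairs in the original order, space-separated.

Step 1: ant0:(1,2)->N->(0,2) | ant1:(2,1)->S->(3,1) | ant2:(1,0)->N->(0,0)
  grid max=4 at (3,1)
Step 2: ant0:(0,2)->E->(0,3) | ant1:(3,1)->N->(2,1) | ant2:(0,0)->E->(0,1)
  grid max=3 at (3,1)
Step 3: ant0:(0,3)->E->(0,4) | ant1:(2,1)->S->(3,1) | ant2:(0,1)->W->(0,0)
  grid max=4 at (3,1)
Step 4: ant0:(0,4)->S->(1,4) | ant1:(3,1)->N->(2,1) | ant2:(0,0)->E->(0,1)
  grid max=3 at (3,1)

(1,4) (2,1) (0,1)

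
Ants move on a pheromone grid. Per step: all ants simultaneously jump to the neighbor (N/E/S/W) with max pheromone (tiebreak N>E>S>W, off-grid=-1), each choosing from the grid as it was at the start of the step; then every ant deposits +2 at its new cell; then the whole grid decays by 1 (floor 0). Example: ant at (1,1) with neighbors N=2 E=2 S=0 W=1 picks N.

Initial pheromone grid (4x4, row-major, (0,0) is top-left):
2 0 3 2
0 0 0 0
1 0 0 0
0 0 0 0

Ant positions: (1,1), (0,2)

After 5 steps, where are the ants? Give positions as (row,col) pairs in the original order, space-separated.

Step 1: ant0:(1,1)->N->(0,1) | ant1:(0,2)->E->(0,3)
  grid max=3 at (0,3)
Step 2: ant0:(0,1)->E->(0,2) | ant1:(0,3)->W->(0,2)
  grid max=5 at (0,2)
Step 3: ant0:(0,2)->E->(0,3) | ant1:(0,2)->E->(0,3)
  grid max=5 at (0,3)
Step 4: ant0:(0,3)->W->(0,2) | ant1:(0,3)->W->(0,2)
  grid max=7 at (0,2)
Step 5: ant0:(0,2)->E->(0,3) | ant1:(0,2)->E->(0,3)
  grid max=7 at (0,3)

(0,3) (0,3)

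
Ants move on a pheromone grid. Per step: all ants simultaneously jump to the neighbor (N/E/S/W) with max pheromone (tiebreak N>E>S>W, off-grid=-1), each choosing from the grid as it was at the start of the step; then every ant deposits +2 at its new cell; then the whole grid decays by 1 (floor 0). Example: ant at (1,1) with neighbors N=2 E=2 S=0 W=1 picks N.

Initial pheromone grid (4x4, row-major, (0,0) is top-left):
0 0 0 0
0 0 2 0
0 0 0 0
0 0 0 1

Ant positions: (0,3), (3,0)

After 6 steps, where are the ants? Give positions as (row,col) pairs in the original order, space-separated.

Step 1: ant0:(0,3)->S->(1,3) | ant1:(3,0)->N->(2,0)
  grid max=1 at (1,2)
Step 2: ant0:(1,3)->W->(1,2) | ant1:(2,0)->N->(1,0)
  grid max=2 at (1,2)
Step 3: ant0:(1,2)->N->(0,2) | ant1:(1,0)->N->(0,0)
  grid max=1 at (0,0)
Step 4: ant0:(0,2)->S->(1,2) | ant1:(0,0)->E->(0,1)
  grid max=2 at (1,2)
Step 5: ant0:(1,2)->N->(0,2) | ant1:(0,1)->E->(0,2)
  grid max=3 at (0,2)
Step 6: ant0:(0,2)->S->(1,2) | ant1:(0,2)->S->(1,2)
  grid max=4 at (1,2)

(1,2) (1,2)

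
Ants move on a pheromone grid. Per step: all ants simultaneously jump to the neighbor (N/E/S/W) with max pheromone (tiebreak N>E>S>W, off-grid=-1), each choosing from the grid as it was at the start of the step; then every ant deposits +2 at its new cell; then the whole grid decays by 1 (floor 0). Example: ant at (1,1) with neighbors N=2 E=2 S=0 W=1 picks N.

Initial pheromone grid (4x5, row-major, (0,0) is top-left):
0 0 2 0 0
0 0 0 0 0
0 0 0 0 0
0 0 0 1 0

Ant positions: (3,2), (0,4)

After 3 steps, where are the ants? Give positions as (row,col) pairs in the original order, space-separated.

Step 1: ant0:(3,2)->E->(3,3) | ant1:(0,4)->S->(1,4)
  grid max=2 at (3,3)
Step 2: ant0:(3,3)->N->(2,3) | ant1:(1,4)->N->(0,4)
  grid max=1 at (0,4)
Step 3: ant0:(2,3)->S->(3,3) | ant1:(0,4)->S->(1,4)
  grid max=2 at (3,3)

(3,3) (1,4)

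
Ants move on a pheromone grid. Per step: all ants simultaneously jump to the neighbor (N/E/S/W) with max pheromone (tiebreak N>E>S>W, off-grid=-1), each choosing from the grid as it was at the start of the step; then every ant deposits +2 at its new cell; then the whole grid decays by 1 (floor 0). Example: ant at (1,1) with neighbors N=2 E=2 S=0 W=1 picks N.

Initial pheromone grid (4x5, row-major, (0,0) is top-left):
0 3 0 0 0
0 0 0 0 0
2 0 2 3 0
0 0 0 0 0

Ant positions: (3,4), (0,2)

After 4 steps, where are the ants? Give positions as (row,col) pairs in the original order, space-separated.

Step 1: ant0:(3,4)->N->(2,4) | ant1:(0,2)->W->(0,1)
  grid max=4 at (0,1)
Step 2: ant0:(2,4)->W->(2,3) | ant1:(0,1)->E->(0,2)
  grid max=3 at (0,1)
Step 3: ant0:(2,3)->N->(1,3) | ant1:(0,2)->W->(0,1)
  grid max=4 at (0,1)
Step 4: ant0:(1,3)->S->(2,3) | ant1:(0,1)->E->(0,2)
  grid max=3 at (0,1)

(2,3) (0,2)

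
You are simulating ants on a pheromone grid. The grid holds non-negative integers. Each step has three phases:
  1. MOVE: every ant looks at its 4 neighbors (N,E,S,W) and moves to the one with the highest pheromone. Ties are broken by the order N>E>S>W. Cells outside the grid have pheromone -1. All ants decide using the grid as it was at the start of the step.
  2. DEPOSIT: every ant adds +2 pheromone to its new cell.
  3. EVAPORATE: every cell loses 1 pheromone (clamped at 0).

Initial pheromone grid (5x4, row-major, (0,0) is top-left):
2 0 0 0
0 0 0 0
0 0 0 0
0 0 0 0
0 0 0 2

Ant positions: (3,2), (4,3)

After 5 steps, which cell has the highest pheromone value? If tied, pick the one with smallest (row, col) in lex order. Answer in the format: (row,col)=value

Answer: (1,3)=1

Derivation:
Step 1: ant0:(3,2)->N->(2,2) | ant1:(4,3)->N->(3,3)
  grid max=1 at (0,0)
Step 2: ant0:(2,2)->N->(1,2) | ant1:(3,3)->S->(4,3)
  grid max=2 at (4,3)
Step 3: ant0:(1,2)->N->(0,2) | ant1:(4,3)->N->(3,3)
  grid max=1 at (0,2)
Step 4: ant0:(0,2)->E->(0,3) | ant1:(3,3)->S->(4,3)
  grid max=2 at (4,3)
Step 5: ant0:(0,3)->S->(1,3) | ant1:(4,3)->N->(3,3)
  grid max=1 at (1,3)
Final grid:
  0 0 0 0
  0 0 0 1
  0 0 0 0
  0 0 0 1
  0 0 0 1
Max pheromone 1 at (1,3)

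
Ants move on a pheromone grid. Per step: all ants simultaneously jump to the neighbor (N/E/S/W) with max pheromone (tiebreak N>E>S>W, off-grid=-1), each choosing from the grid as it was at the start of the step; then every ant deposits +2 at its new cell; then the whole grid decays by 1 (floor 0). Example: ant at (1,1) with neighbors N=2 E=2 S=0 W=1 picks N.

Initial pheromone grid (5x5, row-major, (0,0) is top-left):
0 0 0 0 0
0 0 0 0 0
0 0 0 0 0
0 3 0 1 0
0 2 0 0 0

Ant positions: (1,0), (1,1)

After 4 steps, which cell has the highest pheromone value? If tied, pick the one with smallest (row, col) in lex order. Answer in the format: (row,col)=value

Step 1: ant0:(1,0)->N->(0,0) | ant1:(1,1)->N->(0,1)
  grid max=2 at (3,1)
Step 2: ant0:(0,0)->E->(0,1) | ant1:(0,1)->W->(0,0)
  grid max=2 at (0,0)
Step 3: ant0:(0,1)->W->(0,0) | ant1:(0,0)->E->(0,1)
  grid max=3 at (0,0)
Step 4: ant0:(0,0)->E->(0,1) | ant1:(0,1)->W->(0,0)
  grid max=4 at (0,0)
Final grid:
  4 4 0 0 0
  0 0 0 0 0
  0 0 0 0 0
  0 0 0 0 0
  0 0 0 0 0
Max pheromone 4 at (0,0)

Answer: (0,0)=4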